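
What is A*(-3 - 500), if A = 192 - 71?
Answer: -60863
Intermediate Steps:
A = 121
A*(-3 - 500) = 121*(-3 - 500) = 121*(-503) = -60863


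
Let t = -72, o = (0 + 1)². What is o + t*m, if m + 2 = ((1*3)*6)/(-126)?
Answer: 1087/7 ≈ 155.29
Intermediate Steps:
o = 1 (o = 1² = 1)
m = -15/7 (m = -2 + ((1*3)*6)/(-126) = -2 + (3*6)*(-1/126) = -2 + 18*(-1/126) = -2 - ⅐ = -15/7 ≈ -2.1429)
o + t*m = 1 - 72*(-15/7) = 1 + 1080/7 = 1087/7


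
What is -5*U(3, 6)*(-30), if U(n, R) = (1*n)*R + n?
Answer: 3150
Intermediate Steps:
U(n, R) = n + R*n (U(n, R) = n*R + n = R*n + n = n + R*n)
-5*U(3, 6)*(-30) = -15*(1 + 6)*(-30) = -15*7*(-30) = -5*21*(-30) = -105*(-30) = 3150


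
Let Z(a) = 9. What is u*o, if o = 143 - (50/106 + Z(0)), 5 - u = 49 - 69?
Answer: 176925/53 ≈ 3338.2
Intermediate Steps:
u = 25 (u = 5 - (49 - 69) = 5 - 1*(-20) = 5 + 20 = 25)
o = 7077/53 (o = 143 - (50/106 + 9) = 143 - (50*(1/106) + 9) = 143 - (25/53 + 9) = 143 - 1*502/53 = 143 - 502/53 = 7077/53 ≈ 133.53)
u*o = 25*(7077/53) = 176925/53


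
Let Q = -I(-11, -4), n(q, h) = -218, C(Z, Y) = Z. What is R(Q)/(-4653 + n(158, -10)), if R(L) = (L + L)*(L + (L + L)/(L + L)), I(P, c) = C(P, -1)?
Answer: -264/4871 ≈ -0.054198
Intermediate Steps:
I(P, c) = P
Q = 11 (Q = -1*(-11) = 11)
R(L) = 2*L*(1 + L) (R(L) = (2*L)*(L + (2*L)/((2*L))) = (2*L)*(L + (2*L)*(1/(2*L))) = (2*L)*(L + 1) = (2*L)*(1 + L) = 2*L*(1 + L))
R(Q)/(-4653 + n(158, -10)) = (2*11*(1 + 11))/(-4653 - 218) = (2*11*12)/(-4871) = 264*(-1/4871) = -264/4871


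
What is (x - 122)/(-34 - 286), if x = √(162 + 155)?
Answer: 61/160 - √317/320 ≈ 0.32561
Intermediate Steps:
x = √317 ≈ 17.805
(x - 122)/(-34 - 286) = (√317 - 122)/(-34 - 286) = (-122 + √317)/(-320) = (-122 + √317)*(-1/320) = 61/160 - √317/320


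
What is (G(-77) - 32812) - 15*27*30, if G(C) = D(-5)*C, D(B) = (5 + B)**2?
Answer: -44962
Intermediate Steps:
G(C) = 0 (G(C) = (5 - 5)**2*C = 0**2*C = 0*C = 0)
(G(-77) - 32812) - 15*27*30 = (0 - 32812) - 15*27*30 = -32812 - 405*30 = -32812 - 12150 = -44962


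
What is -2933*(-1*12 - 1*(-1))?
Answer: 32263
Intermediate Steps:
-2933*(-1*12 - 1*(-1)) = -2933*(-12 + 1) = -2933*(-11) = 32263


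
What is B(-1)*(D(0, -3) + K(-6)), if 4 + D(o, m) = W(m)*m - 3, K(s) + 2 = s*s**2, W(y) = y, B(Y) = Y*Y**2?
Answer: 216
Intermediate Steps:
B(Y) = Y**3
K(s) = -2 + s**3 (K(s) = -2 + s*s**2 = -2 + s**3)
D(o, m) = -7 + m**2 (D(o, m) = -4 + (m*m - 3) = -4 + (m**2 - 3) = -4 + (-3 + m**2) = -7 + m**2)
B(-1)*(D(0, -3) + K(-6)) = (-1)**3*((-7 + (-3)**2) + (-2 + (-6)**3)) = -((-7 + 9) + (-2 - 216)) = -(2 - 218) = -1*(-216) = 216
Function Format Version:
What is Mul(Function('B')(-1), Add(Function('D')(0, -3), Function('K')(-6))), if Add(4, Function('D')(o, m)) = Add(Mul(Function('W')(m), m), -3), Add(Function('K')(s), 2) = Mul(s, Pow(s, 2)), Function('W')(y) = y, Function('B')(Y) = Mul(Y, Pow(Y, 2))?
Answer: 216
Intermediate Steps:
Function('B')(Y) = Pow(Y, 3)
Function('K')(s) = Add(-2, Pow(s, 3)) (Function('K')(s) = Add(-2, Mul(s, Pow(s, 2))) = Add(-2, Pow(s, 3)))
Function('D')(o, m) = Add(-7, Pow(m, 2)) (Function('D')(o, m) = Add(-4, Add(Mul(m, m), -3)) = Add(-4, Add(Pow(m, 2), -3)) = Add(-4, Add(-3, Pow(m, 2))) = Add(-7, Pow(m, 2)))
Mul(Function('B')(-1), Add(Function('D')(0, -3), Function('K')(-6))) = Mul(Pow(-1, 3), Add(Add(-7, Pow(-3, 2)), Add(-2, Pow(-6, 3)))) = Mul(-1, Add(Add(-7, 9), Add(-2, -216))) = Mul(-1, Add(2, -218)) = Mul(-1, -216) = 216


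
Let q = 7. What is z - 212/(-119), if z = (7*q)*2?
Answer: 11874/119 ≈ 99.781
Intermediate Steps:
z = 98 (z = (7*7)*2 = 49*2 = 98)
z - 212/(-119) = 98 - 212/(-119) = 98 - 212*(-1/119) = 98 + 212/119 = 11874/119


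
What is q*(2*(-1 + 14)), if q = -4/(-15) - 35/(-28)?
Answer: 1183/30 ≈ 39.433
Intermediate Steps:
q = 91/60 (q = -4*(-1/15) - 35*(-1/28) = 4/15 + 5/4 = 91/60 ≈ 1.5167)
q*(2*(-1 + 14)) = 91*(2*(-1 + 14))/60 = 91*(2*13)/60 = (91/60)*26 = 1183/30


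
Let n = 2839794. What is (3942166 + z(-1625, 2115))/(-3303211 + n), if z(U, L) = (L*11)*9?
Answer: -4151551/463417 ≈ -8.9586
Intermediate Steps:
z(U, L) = 99*L (z(U, L) = (11*L)*9 = 99*L)
(3942166 + z(-1625, 2115))/(-3303211 + n) = (3942166 + 99*2115)/(-3303211 + 2839794) = (3942166 + 209385)/(-463417) = 4151551*(-1/463417) = -4151551/463417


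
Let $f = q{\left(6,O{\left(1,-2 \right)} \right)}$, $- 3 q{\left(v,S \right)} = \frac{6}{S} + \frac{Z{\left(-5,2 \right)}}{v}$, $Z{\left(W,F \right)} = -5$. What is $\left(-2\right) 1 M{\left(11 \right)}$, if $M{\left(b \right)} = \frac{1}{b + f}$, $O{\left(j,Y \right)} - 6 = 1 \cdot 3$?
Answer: $- \frac{36}{199} \approx -0.1809$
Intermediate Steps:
$O{\left(j,Y \right)} = 9$ ($O{\left(j,Y \right)} = 6 + 1 \cdot 3 = 6 + 3 = 9$)
$q{\left(v,S \right)} = - \frac{2}{S} + \frac{5}{3 v}$ ($q{\left(v,S \right)} = - \frac{\frac{6}{S} - \frac{5}{v}}{3} = - \frac{- \frac{5}{v} + \frac{6}{S}}{3} = - \frac{2}{S} + \frac{5}{3 v}$)
$f = \frac{1}{18}$ ($f = - \frac{2}{9} + \frac{5}{3 \cdot 6} = \left(-2\right) \frac{1}{9} + \frac{5}{3} \cdot \frac{1}{6} = - \frac{2}{9} + \frac{5}{18} = \frac{1}{18} \approx 0.055556$)
$M{\left(b \right)} = \frac{1}{\frac{1}{18} + b}$ ($M{\left(b \right)} = \frac{1}{b + \frac{1}{18}} = \frac{1}{\frac{1}{18} + b}$)
$\left(-2\right) 1 M{\left(11 \right)} = \left(-2\right) 1 \frac{18}{1 + 18 \cdot 11} = - 2 \frac{18}{1 + 198} = - 2 \cdot \frac{18}{199} = - 2 \cdot 18 \cdot \frac{1}{199} = \left(-2\right) \frac{18}{199} = - \frac{36}{199}$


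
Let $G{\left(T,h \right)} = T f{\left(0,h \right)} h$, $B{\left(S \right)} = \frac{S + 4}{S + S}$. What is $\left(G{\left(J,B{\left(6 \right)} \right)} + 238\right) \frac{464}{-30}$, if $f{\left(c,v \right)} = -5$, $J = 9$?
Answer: $- \frac{46516}{15} \approx -3101.1$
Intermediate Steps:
$B{\left(S \right)} = \frac{4 + S}{2 S}$
$G{\left(T,h \right)} = - 5 T h$ ($G{\left(T,h \right)} = T \left(-5\right) h = - 5 T h$)
$\left(G{\left(J,B{\left(6 \right)} \right)} + 238\right) \frac{464}{-30} = \left(\left(-5\right) 9 \frac{4 + 6}{2 \cdot 6} + 238\right) \frac{464}{-30} = \left(\left(-5\right) 9 \cdot \frac{1}{2} \cdot \frac{1}{6} \cdot 10 + 238\right) 464 \left(- \frac{1}{30}\right) = \left(\left(-5\right) 9 \cdot \frac{5}{6} + 238\right) \left(- \frac{232}{15}\right) = \left(- \frac{75}{2} + 238\right) \left(- \frac{232}{15}\right) = \frac{401}{2} \left(- \frac{232}{15}\right) = - \frac{46516}{15}$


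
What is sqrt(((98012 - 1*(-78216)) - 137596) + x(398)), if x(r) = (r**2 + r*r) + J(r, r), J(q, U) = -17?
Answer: sqrt(355423) ≈ 596.17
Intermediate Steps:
x(r) = -17 + 2*r**2 (x(r) = (r**2 + r*r) - 17 = (r**2 + r**2) - 17 = 2*r**2 - 17 = -17 + 2*r**2)
sqrt(((98012 - 1*(-78216)) - 137596) + x(398)) = sqrt(((98012 - 1*(-78216)) - 137596) + (-17 + 2*398**2)) = sqrt(((98012 + 78216) - 137596) + (-17 + 2*158404)) = sqrt((176228 - 137596) + (-17 + 316808)) = sqrt(38632 + 316791) = sqrt(355423)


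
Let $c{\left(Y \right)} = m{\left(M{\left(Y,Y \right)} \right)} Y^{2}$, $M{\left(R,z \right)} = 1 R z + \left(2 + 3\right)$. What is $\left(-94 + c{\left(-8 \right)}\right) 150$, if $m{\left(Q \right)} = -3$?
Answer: $-42900$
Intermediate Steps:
$M{\left(R,z \right)} = 5 + R z$ ($M{\left(R,z \right)} = R z + 5 = 5 + R z$)
$c{\left(Y \right)} = - 3 Y^{2}$
$\left(-94 + c{\left(-8 \right)}\right) 150 = \left(-94 - 3 \left(-8\right)^{2}\right) 150 = \left(-94 - 192\right) 150 = \left(-286\right) 150 = -42900$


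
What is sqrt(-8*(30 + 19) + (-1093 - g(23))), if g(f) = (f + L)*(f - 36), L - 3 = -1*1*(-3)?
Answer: 2*I*sqrt(277) ≈ 33.287*I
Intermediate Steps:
L = 6 (L = 3 - 1*1*(-3) = 3 - 1*(-3) = 3 + 3 = 6)
g(f) = (-36 + f)*(6 + f) (g(f) = (f + 6)*(f - 36) = (6 + f)*(-36 + f) = (-36 + f)*(6 + f))
sqrt(-8*(30 + 19) + (-1093 - g(23))) = sqrt(-8*(30 + 19) + (-1093 - (-216 + 23**2 - 30*23))) = sqrt(-8*49 + (-1093 - (-216 + 529 - 690))) = sqrt(-392 + (-1093 - 1*(-377))) = sqrt(-392 + (-1093 + 377)) = sqrt(-392 - 716) = sqrt(-1108) = 2*I*sqrt(277)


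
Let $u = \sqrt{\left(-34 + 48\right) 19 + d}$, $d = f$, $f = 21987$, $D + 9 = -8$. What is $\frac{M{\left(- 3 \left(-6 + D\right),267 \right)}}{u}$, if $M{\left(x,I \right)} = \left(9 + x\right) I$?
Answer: $\frac{20826 \sqrt{77}}{1309} \approx 139.61$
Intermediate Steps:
$D = -17$ ($D = -9 - 8 = -17$)
$d = 21987$
$u = 17 \sqrt{77}$ ($u = \sqrt{\left(-34 + 48\right) 19 + 21987} = \sqrt{14 \cdot 19 + 21987} = \sqrt{266 + 21987} = \sqrt{22253} = 17 \sqrt{77} \approx 149.17$)
$M{\left(x,I \right)} = I \left(9 + x\right)$
$\frac{M{\left(- 3 \left(-6 + D\right),267 \right)}}{u} = \frac{267 \left(9 - 3 \left(-6 - 17\right)\right)}{17 \sqrt{77}} = 267 \left(9 - -69\right) \frac{\sqrt{77}}{1309} = 267 \left(9 + 69\right) \frac{\sqrt{77}}{1309} = 267 \cdot 78 \frac{\sqrt{77}}{1309} = 20826 \frac{\sqrt{77}}{1309} = \frac{20826 \sqrt{77}}{1309}$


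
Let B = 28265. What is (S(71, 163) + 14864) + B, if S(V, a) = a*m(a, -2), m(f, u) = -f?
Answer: 16560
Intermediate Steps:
S(V, a) = -a**2 (S(V, a) = a*(-a) = -a**2)
(S(71, 163) + 14864) + B = (-1*163**2 + 14864) + 28265 = (-1*26569 + 14864) + 28265 = (-26569 + 14864) + 28265 = -11705 + 28265 = 16560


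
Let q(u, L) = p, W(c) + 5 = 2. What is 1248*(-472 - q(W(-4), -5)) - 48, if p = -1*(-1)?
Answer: -590352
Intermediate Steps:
W(c) = -3 (W(c) = -5 + 2 = -3)
p = 1
q(u, L) = 1
1248*(-472 - q(W(-4), -5)) - 48 = 1248*(-472 - 1*1) - 48 = 1248*(-472 - 1) - 48 = 1248*(-473) - 48 = -590304 - 48 = -590352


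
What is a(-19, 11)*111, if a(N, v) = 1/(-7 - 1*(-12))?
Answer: 111/5 ≈ 22.200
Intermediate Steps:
a(N, v) = ⅕ (a(N, v) = 1/(-7 + 12) = 1/5 = ⅕)
a(-19, 11)*111 = (⅕)*111 = 111/5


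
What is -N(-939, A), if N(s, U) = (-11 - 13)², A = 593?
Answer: -576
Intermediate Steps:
N(s, U) = 576 (N(s, U) = (-24)² = 576)
-N(-939, A) = -1*576 = -576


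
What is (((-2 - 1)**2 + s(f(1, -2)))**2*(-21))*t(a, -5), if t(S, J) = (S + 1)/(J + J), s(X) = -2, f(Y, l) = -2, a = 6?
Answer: 7203/10 ≈ 720.30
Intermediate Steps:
t(S, J) = (1 + S)/(2*J) (t(S, J) = (1 + S)/((2*J)) = (1 + S)*(1/(2*J)) = (1 + S)/(2*J))
(((-2 - 1)**2 + s(f(1, -2)))**2*(-21))*t(a, -5) = (((-2 - 1)**2 - 2)**2*(-21))*((1/2)*(1 + 6)/(-5)) = (((-3)**2 - 2)**2*(-21))*((1/2)*(-1/5)*7) = ((9 - 2)**2*(-21))*(-7/10) = (7**2*(-21))*(-7/10) = (49*(-21))*(-7/10) = -1029*(-7/10) = 7203/10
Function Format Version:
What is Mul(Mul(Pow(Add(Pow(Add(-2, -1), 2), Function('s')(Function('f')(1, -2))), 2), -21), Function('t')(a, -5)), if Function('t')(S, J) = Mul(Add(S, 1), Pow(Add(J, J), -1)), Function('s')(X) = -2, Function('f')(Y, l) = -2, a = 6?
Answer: Rational(7203, 10) ≈ 720.30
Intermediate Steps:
Function('t')(S, J) = Mul(Rational(1, 2), Pow(J, -1), Add(1, S)) (Function('t')(S, J) = Mul(Add(1, S), Pow(Mul(2, J), -1)) = Mul(Add(1, S), Mul(Rational(1, 2), Pow(J, -1))) = Mul(Rational(1, 2), Pow(J, -1), Add(1, S)))
Mul(Mul(Pow(Add(Pow(Add(-2, -1), 2), Function('s')(Function('f')(1, -2))), 2), -21), Function('t')(a, -5)) = Mul(Mul(Pow(Add(Pow(Add(-2, -1), 2), -2), 2), -21), Mul(Rational(1, 2), Pow(-5, -1), Add(1, 6))) = Mul(Mul(Pow(Add(Pow(-3, 2), -2), 2), -21), Mul(Rational(1, 2), Rational(-1, 5), 7)) = Mul(Mul(Pow(Add(9, -2), 2), -21), Rational(-7, 10)) = Mul(Mul(Pow(7, 2), -21), Rational(-7, 10)) = Mul(Mul(49, -21), Rational(-7, 10)) = Mul(-1029, Rational(-7, 10)) = Rational(7203, 10)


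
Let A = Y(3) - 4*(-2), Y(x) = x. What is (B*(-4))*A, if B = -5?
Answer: 220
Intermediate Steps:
A = 11 (A = 3 - 4*(-2) = 3 + 8 = 11)
(B*(-4))*A = -5*(-4)*11 = 20*11 = 220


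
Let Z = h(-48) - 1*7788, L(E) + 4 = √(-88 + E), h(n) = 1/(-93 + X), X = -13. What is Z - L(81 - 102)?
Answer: -825105/106 - I*√109 ≈ -7784.0 - 10.44*I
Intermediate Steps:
h(n) = -1/106 (h(n) = 1/(-93 - 13) = 1/(-106) = -1/106)
L(E) = -4 + √(-88 + E)
Z = -825529/106 (Z = -1/106 - 1*7788 = -1/106 - 7788 = -825529/106 ≈ -7788.0)
Z - L(81 - 102) = -825529/106 - (-4 + √(-88 + (81 - 102))) = -825529/106 - (-4 + √(-88 - 21)) = -825529/106 - (-4 + √(-109)) = -825529/106 - (-4 + I*√109) = -825529/106 + (4 - I*√109) = -825105/106 - I*√109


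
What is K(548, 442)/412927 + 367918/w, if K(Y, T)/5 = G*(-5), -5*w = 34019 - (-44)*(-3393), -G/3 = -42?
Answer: 39960698420/2505228109 ≈ 15.951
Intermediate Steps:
G = 126 (G = -3*(-42) = 126)
w = 115273/5 (w = -(34019 - (-44)*(-3393))/5 = -(34019 - 1*149292)/5 = -(34019 - 149292)/5 = -⅕*(-115273) = 115273/5 ≈ 23055.)
K(Y, T) = -3150 (K(Y, T) = 5*(126*(-5)) = 5*(-630) = -3150)
K(548, 442)/412927 + 367918/w = -3150/412927 + 367918/(115273/5) = -3150*1/412927 + 367918*(5/115273) = -3150/412927 + 1839590/115273 = 39960698420/2505228109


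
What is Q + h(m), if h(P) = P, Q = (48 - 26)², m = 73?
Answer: 557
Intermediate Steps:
Q = 484 (Q = 22² = 484)
Q + h(m) = 484 + 73 = 557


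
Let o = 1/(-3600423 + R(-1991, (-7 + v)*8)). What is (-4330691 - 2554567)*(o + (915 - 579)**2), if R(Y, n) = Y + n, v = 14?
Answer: -466696338307909481/600393 ≈ -7.7732e+11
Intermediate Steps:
o = -1/3602358 (o = 1/(-3600423 + (-1991 + (-7 + 14)*8)) = 1/(-3600423 + (-1991 + 7*8)) = 1/(-3600423 + (-1991 + 56)) = 1/(-3600423 - 1935) = 1/(-3602358) = -1/3602358 ≈ -2.7760e-7)
(-4330691 - 2554567)*(o + (915 - 579)**2) = (-4330691 - 2554567)*(-1/3602358 + (915 - 579)**2) = -6885258*(-1/3602358 + 336**2) = -6885258*(-1/3602358 + 112896) = -6885258*406691808767/3602358 = -466696338307909481/600393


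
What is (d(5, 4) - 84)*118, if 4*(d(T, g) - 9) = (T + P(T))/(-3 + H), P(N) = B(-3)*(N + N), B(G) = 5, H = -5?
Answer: -144845/16 ≈ -9052.8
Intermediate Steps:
P(N) = 10*N (P(N) = 5*(N + N) = 5*(2*N) = 10*N)
d(T, g) = 9 - 11*T/32 (d(T, g) = 9 + ((T + 10*T)/(-3 - 5))/4 = 9 + ((11*T)/(-8))/4 = 9 + ((11*T)*(-1/8))/4 = 9 + (-11*T/8)/4 = 9 - 11*T/32)
(d(5, 4) - 84)*118 = ((9 - 11/32*5) - 84)*118 = ((9 - 55/32) - 84)*118 = (233/32 - 84)*118 = -2455/32*118 = -144845/16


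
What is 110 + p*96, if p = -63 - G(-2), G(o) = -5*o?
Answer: -6898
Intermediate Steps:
p = -73 (p = -63 - (-5)*(-2) = -63 - 1*10 = -63 - 10 = -73)
110 + p*96 = 110 - 73*96 = 110 - 7008 = -6898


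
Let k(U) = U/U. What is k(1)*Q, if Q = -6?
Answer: -6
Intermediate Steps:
k(U) = 1
k(1)*Q = 1*(-6) = -6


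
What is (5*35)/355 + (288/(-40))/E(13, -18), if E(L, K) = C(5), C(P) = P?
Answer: -1681/1775 ≈ -0.94704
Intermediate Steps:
E(L, K) = 5
(5*35)/355 + (288/(-40))/E(13, -18) = (5*35)/355 + (288/(-40))/5 = 175*(1/355) + (288*(-1/40))*(⅕) = 35/71 - 36/5*⅕ = 35/71 - 36/25 = -1681/1775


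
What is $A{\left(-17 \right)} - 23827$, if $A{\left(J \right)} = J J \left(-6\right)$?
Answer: $-25561$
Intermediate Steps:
$A{\left(J \right)} = - 6 J^{2}$ ($A{\left(J \right)} = J^{2} \left(-6\right) = - 6 J^{2}$)
$A{\left(-17 \right)} - 23827 = - 6 \left(-17\right)^{2} - 23827 = \left(-6\right) 289 - 23827 = -1734 - 23827 = -25561$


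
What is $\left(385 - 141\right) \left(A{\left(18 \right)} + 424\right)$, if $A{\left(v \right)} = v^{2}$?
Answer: $182512$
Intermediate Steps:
$\left(385 - 141\right) \left(A{\left(18 \right)} + 424\right) = \left(385 - 141\right) \left(18^{2} + 424\right) = 244 \left(324 + 424\right) = 244 \cdot 748 = 182512$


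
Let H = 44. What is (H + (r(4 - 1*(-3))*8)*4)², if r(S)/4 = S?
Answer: 883600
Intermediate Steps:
r(S) = 4*S
(H + (r(4 - 1*(-3))*8)*4)² = (44 + ((4*(4 - 1*(-3)))*8)*4)² = (44 + ((4*(4 + 3))*8)*4)² = (44 + ((4*7)*8)*4)² = (44 + (28*8)*4)² = (44 + 224*4)² = (44 + 896)² = 940² = 883600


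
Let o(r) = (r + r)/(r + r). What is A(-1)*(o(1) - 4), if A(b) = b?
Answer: 3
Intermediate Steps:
o(r) = 1 (o(r) = (2*r)/((2*r)) = (2*r)*(1/(2*r)) = 1)
A(-1)*(o(1) - 4) = -(1 - 4) = -1*(-3) = 3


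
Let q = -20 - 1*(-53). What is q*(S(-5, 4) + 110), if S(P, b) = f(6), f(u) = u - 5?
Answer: 3663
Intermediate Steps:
f(u) = -5 + u
S(P, b) = 1 (S(P, b) = -5 + 6 = 1)
q = 33 (q = -20 + 53 = 33)
q*(S(-5, 4) + 110) = 33*(1 + 110) = 33*111 = 3663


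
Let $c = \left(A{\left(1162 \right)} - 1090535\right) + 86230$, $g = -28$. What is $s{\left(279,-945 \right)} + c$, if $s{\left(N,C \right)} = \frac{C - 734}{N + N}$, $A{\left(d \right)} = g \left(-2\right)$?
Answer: $- \frac{560372621}{558} \approx -1.0043 \cdot 10^{6}$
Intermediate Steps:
$A{\left(d \right)} = 56$ ($A{\left(d \right)} = \left(-28\right) \left(-2\right) = 56$)
$s{\left(N,C \right)} = \frac{-734 + C}{2 N}$
$c = -1004249$ ($c = \left(56 - 1090535\right) + 86230 = -1090479 + 86230 = -1004249$)
$s{\left(279,-945 \right)} + c = \frac{-734 - 945}{2 \cdot 279} - 1004249 = \frac{1}{2} \cdot \frac{1}{279} \left(-1679\right) - 1004249 = - \frac{1679}{558} - 1004249 = - \frac{560372621}{558}$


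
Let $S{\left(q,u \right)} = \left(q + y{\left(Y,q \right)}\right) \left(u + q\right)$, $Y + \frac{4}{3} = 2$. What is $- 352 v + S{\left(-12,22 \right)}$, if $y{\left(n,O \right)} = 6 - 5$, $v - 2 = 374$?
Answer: $-132462$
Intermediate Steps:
$Y = \frac{2}{3}$ ($Y = - \frac{4}{3} + 2 = \frac{2}{3} \approx 0.66667$)
$v = 376$ ($v = 2 + 374 = 376$)
$y{\left(n,O \right)} = 1$ ($y{\left(n,O \right)} = 6 - 5 = 1$)
$S{\left(q,u \right)} = \left(1 + q\right) \left(q + u\right)$ ($S{\left(q,u \right)} = \left(q + 1\right) \left(u + q\right) = \left(1 + q\right) \left(q + u\right)$)
$- 352 v + S{\left(-12,22 \right)} = \left(-352\right) 376 + \left(-12 + 22 + \left(-12\right)^{2} - 264\right) = -132352 + \left(-12 + 22 + 144 - 264\right) = -132352 - 110 = -132462$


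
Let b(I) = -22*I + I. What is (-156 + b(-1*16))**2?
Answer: 32400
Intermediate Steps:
b(I) = -21*I
(-156 + b(-1*16))**2 = (-156 - (-21)*16)**2 = (-156 - 21*(-16))**2 = (-156 + 336)**2 = 180**2 = 32400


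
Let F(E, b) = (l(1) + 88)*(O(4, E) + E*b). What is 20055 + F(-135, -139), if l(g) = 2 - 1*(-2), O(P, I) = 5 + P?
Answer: 1747263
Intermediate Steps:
l(g) = 4 (l(g) = 2 + 2 = 4)
F(E, b) = 828 + 92*E*b (F(E, b) = (4 + 88)*((5 + 4) + E*b) = 92*(9 + E*b) = 828 + 92*E*b)
20055 + F(-135, -139) = 20055 + (828 + 92*(-135)*(-139)) = 20055 + (828 + 1726380) = 20055 + 1727208 = 1747263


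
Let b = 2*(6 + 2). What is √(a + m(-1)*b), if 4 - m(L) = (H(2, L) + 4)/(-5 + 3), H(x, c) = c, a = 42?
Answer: √130 ≈ 11.402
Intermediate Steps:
b = 16 (b = 2*8 = 16)
m(L) = 6 + L/2 (m(L) = 4 - (L + 4)/(-5 + 3) = 4 - (4 + L)/(-2) = 4 - (4 + L)*(-1)/2 = 4 - (-2 - L/2) = 4 + (2 + L/2) = 6 + L/2)
√(a + m(-1)*b) = √(42 + (6 + (½)*(-1))*16) = √(42 + (6 - ½)*16) = √(42 + (11/2)*16) = √(42 + 88) = √130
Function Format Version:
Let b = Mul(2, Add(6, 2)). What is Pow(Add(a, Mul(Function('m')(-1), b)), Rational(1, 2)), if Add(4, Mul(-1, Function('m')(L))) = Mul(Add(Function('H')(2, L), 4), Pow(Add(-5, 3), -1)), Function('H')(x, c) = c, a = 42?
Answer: Pow(130, Rational(1, 2)) ≈ 11.402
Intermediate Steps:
b = 16 (b = Mul(2, 8) = 16)
Function('m')(L) = Add(6, Mul(Rational(1, 2), L)) (Function('m')(L) = Add(4, Mul(-1, Mul(Add(L, 4), Pow(Add(-5, 3), -1)))) = Add(4, Mul(-1, Mul(Add(4, L), Pow(-2, -1)))) = Add(4, Mul(-1, Mul(Add(4, L), Rational(-1, 2)))) = Add(4, Mul(-1, Add(-2, Mul(Rational(-1, 2), L)))) = Add(4, Add(2, Mul(Rational(1, 2), L))) = Add(6, Mul(Rational(1, 2), L)))
Pow(Add(a, Mul(Function('m')(-1), b)), Rational(1, 2)) = Pow(Add(42, Mul(Add(6, Mul(Rational(1, 2), -1)), 16)), Rational(1, 2)) = Pow(Add(42, Mul(Add(6, Rational(-1, 2)), 16)), Rational(1, 2)) = Pow(Add(42, Mul(Rational(11, 2), 16)), Rational(1, 2)) = Pow(Add(42, 88), Rational(1, 2)) = Pow(130, Rational(1, 2))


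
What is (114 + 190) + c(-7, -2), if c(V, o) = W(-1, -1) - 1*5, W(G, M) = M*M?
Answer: 300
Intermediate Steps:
W(G, M) = M**2
c(V, o) = -4 (c(V, o) = (-1)**2 - 1*5 = 1 - 5 = -4)
(114 + 190) + c(-7, -2) = (114 + 190) - 4 = 304 - 4 = 300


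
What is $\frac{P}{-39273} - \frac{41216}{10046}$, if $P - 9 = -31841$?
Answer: $- \frac{649445848}{197268279} \approx -3.2922$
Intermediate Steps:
$P = -31832$ ($P = 9 - 31841 = -31832$)
$\frac{P}{-39273} - \frac{41216}{10046} = - \frac{31832}{-39273} - \frac{41216}{10046} = \left(-31832\right) \left(- \frac{1}{39273}\right) - \frac{20608}{5023} = \frac{31832}{39273} - \frac{20608}{5023} = - \frac{649445848}{197268279}$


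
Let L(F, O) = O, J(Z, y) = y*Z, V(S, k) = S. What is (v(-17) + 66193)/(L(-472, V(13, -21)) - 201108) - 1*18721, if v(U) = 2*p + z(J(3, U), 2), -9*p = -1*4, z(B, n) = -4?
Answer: -33882891164/1809855 ≈ -18721.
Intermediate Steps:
J(Z, y) = Z*y
p = 4/9 (p = -(-1)*4/9 = -⅑*(-4) = 4/9 ≈ 0.44444)
v(U) = -28/9 (v(U) = 2*(4/9) - 4 = 8/9 - 4 = -28/9)
(v(-17) + 66193)/(L(-472, V(13, -21)) - 201108) - 1*18721 = (-28/9 + 66193)/(13 - 201108) - 1*18721 = (595709/9)/(-201095) - 18721 = (595709/9)*(-1/201095) - 18721 = -595709/1809855 - 18721 = -33882891164/1809855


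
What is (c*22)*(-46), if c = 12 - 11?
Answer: -1012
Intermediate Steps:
c = 1
(c*22)*(-46) = (1*22)*(-46) = 22*(-46) = -1012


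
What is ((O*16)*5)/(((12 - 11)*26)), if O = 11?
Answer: 440/13 ≈ 33.846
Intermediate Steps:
((O*16)*5)/(((12 - 11)*26)) = ((11*16)*5)/(((12 - 11)*26)) = (176*5)/((1*26)) = 880/26 = 880*(1/26) = 440/13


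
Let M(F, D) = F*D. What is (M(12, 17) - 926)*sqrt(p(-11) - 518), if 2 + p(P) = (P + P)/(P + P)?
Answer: -722*I*sqrt(519) ≈ -16448.0*I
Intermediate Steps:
p(P) = -1 (p(P) = -2 + (P + P)/(P + P) = -2 + (2*P)/((2*P)) = -2 + (2*P)*(1/(2*P)) = -2 + 1 = -1)
M(F, D) = D*F
(M(12, 17) - 926)*sqrt(p(-11) - 518) = (17*12 - 926)*sqrt(-1 - 518) = (204 - 926)*sqrt(-519) = -722*I*sqrt(519)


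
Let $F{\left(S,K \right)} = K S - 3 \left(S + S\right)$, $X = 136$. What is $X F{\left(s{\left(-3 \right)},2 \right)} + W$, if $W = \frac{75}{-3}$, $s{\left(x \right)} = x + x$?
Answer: $3239$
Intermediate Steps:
$s{\left(x \right)} = 2 x$
$F{\left(S,K \right)} = - 6 S + K S$ ($F{\left(S,K \right)} = K S - 3 \cdot 2 S = K S - 6 S = - 6 S + K S$)
$W = -25$ ($W = 75 \left(- \frac{1}{3}\right) = -25$)
$X F{\left(s{\left(-3 \right)},2 \right)} + W = 136 \cdot 2 \left(-3\right) \left(-6 + 2\right) - 25 = 136 \left(\left(-6\right) \left(-4\right)\right) - 25 = 136 \cdot 24 - 25 = 3264 - 25 = 3239$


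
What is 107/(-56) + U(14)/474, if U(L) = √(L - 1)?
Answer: -107/56 + √13/474 ≈ -1.9031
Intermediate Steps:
U(L) = √(-1 + L)
107/(-56) + U(14)/474 = 107/(-56) + √(-1 + 14)/474 = 107*(-1/56) + √13*(1/474) = -107/56 + √13/474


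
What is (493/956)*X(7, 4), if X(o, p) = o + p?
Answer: 5423/956 ≈ 5.6726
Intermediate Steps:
(493/956)*X(7, 4) = (493/956)*(7 + 4) = (493*(1/956))*11 = (493/956)*11 = 5423/956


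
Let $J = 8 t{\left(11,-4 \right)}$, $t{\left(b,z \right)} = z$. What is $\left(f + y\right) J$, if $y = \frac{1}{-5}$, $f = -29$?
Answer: $\frac{4672}{5} \approx 934.4$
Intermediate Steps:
$y = - \frac{1}{5} \approx -0.2$
$J = -32$ ($J = 8 \left(-4\right) = -32$)
$\left(f + y\right) J = \left(-29 - \frac{1}{5}\right) \left(-32\right) = \left(- \frac{146}{5}\right) \left(-32\right) = \frac{4672}{5}$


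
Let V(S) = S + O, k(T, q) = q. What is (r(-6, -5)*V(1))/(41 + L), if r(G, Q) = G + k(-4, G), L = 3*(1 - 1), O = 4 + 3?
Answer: -96/41 ≈ -2.3415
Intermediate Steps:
O = 7
L = 0 (L = 3*0 = 0)
V(S) = 7 + S (V(S) = S + 7 = 7 + S)
r(G, Q) = 2*G (r(G, Q) = G + G = 2*G)
(r(-6, -5)*V(1))/(41 + L) = ((2*(-6))*(7 + 1))/(41 + 0) = -12*8/41 = -96*1/41 = -96/41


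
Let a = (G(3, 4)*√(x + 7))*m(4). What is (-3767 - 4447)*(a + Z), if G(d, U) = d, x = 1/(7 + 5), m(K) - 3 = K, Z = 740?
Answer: -6078360 - 28749*√255 ≈ -6.5374e+6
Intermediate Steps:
m(K) = 3 + K
x = 1/12 ≈ 0.083333
a = 7*√255/2 (a = (3*√(1/12 + 7))*(3 + 4) = (3*√(85/12))*7 = (3*(√255/6))*7 = (√255/2)*7 = 7*√255/2 ≈ 55.891)
(-3767 - 4447)*(a + Z) = (-3767 - 4447)*(7*√255/2 + 740) = -8214*(740 + 7*√255/2) = -6078360 - 28749*√255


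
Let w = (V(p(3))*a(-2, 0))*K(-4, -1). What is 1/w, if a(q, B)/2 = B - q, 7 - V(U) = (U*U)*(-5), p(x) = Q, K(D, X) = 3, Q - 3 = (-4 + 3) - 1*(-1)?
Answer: 1/624 ≈ 0.0016026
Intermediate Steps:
Q = 3 (Q = 3 + ((-4 + 3) - 1*(-1)) = 3 + (-1 + 1) = 3 + 0 = 3)
p(x) = 3
V(U) = 7 + 5*U**2 (V(U) = 7 - U*U*(-5) = 7 - U**2*(-5) = 7 - (-5)*U**2 = 7 + 5*U**2)
a(q, B) = -2*q + 2*B (a(q, B) = 2*(B - q) = -2*q + 2*B)
w = 624 (w = ((7 + 5*3**2)*(-2*(-2) + 2*0))*3 = ((7 + 5*9)*(4 + 0))*3 = ((7 + 45)*4)*3 = (52*4)*3 = 208*3 = 624)
1/w = 1/624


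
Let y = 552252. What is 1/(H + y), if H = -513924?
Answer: 1/38328 ≈ 2.6091e-5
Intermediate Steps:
1/(H + y) = 1/(-513924 + 552252) = 1/38328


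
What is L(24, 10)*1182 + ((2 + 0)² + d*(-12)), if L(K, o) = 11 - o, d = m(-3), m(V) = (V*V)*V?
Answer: 1510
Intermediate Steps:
m(V) = V³ (m(V) = V²*V = V³)
d = -27 (d = (-3)³ = -27)
L(24, 10)*1182 + ((2 + 0)² + d*(-12)) = (11 - 1*10)*1182 + ((2 + 0)² - 27*(-12)) = (11 - 10)*1182 + (2² + 324) = 1*1182 + (4 + 324) = 1182 + 328 = 1510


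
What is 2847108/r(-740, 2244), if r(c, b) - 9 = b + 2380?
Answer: 2847108/4633 ≈ 614.53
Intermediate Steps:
r(c, b) = 2389 + b (r(c, b) = 9 + (b + 2380) = 9 + (2380 + b) = 2389 + b)
2847108/r(-740, 2244) = 2847108/(2389 + 2244) = 2847108/4633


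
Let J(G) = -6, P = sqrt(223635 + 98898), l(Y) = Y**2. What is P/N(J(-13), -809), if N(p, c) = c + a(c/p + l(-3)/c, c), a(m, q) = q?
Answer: -3*sqrt(35837)/1618 ≈ -0.35100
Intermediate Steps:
P = 3*sqrt(35837) (P = sqrt(322533) = 3*sqrt(35837) ≈ 567.92)
N(p, c) = 2*c (N(p, c) = c + c = 2*c)
P/N(J(-13), -809) = (3*sqrt(35837))/((2*(-809))) = (3*sqrt(35837))/(-1618) = (3*sqrt(35837))*(-1/1618) = -3*sqrt(35837)/1618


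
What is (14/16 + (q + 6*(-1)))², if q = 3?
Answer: 289/64 ≈ 4.5156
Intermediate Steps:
(14/16 + (q + 6*(-1)))² = (14/16 + (3 + 6*(-1)))² = (14*(1/16) + (3 - 6))² = (7/8 - 3)² = (-17/8)² = 289/64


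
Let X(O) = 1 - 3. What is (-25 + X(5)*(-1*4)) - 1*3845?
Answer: -3862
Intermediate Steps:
X(O) = -2
(-25 + X(5)*(-1*4)) - 1*3845 = (-25 - (-2)*4) - 1*3845 = (-25 - 2*(-4)) - 3845 = (-25 + 8) - 3845 = -17 - 3845 = -3862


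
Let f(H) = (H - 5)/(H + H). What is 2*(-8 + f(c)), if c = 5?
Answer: -16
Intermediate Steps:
f(H) = (-5 + H)/(2*H) (f(H) = (-5 + H)/((2*H)) = (-5 + H)*(1/(2*H)) = (-5 + H)/(2*H))
2*(-8 + f(c)) = 2*(-8 + (½)*(-5 + 5)/5) = 2*(-8 + (½)*(⅕)*0) = 2*(-8 + 0) = 2*(-8) = -16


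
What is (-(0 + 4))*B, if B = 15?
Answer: -60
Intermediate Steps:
(-(0 + 4))*B = -(0 + 4)*15 = -1*4*15 = -4*15 = -60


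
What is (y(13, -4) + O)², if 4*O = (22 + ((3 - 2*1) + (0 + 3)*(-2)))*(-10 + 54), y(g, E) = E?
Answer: 33489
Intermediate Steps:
O = 187 (O = ((22 + ((3 - 2*1) + (0 + 3)*(-2)))*(-10 + 54))/4 = ((22 + ((3 - 2) + 3*(-2)))*44)/4 = ((22 + (1 - 6))*44)/4 = ((22 - 5)*44)/4 = (17*44)/4 = (¼)*748 = 187)
(y(13, -4) + O)² = (-4 + 187)² = 183² = 33489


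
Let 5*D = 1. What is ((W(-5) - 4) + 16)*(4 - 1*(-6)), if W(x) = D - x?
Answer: 172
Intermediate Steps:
D = ⅕ (D = (⅕)*1 = ⅕ ≈ 0.20000)
W(x) = ⅕ - x
((W(-5) - 4) + 16)*(4 - 1*(-6)) = (((⅕ - 1*(-5)) - 4) + 16)*(4 - 1*(-6)) = (((⅕ + 5) - 4) + 16)*(4 + 6) = ((26/5 - 4) + 16)*10 = (6/5 + 16)*10 = (86/5)*10 = 172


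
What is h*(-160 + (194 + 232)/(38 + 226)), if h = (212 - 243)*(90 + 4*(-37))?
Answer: -6265131/22 ≈ -2.8478e+5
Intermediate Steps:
h = 1798 (h = -31*(90 - 148) = -31*(-58) = 1798)
h*(-160 + (194 + 232)/(38 + 226)) = 1798*(-160 + (194 + 232)/(38 + 226)) = 1798*(-160 + 426/264) = 1798*(-160 + 426*(1/264)) = 1798*(-160 + 71/44) = 1798*(-6969/44) = -6265131/22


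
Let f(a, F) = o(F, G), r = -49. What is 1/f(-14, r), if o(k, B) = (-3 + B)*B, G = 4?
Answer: ¼ ≈ 0.25000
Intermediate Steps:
o(k, B) = B*(-3 + B)
f(a, F) = 4 (f(a, F) = 4*(-3 + 4) = 4*1 = 4)
1/f(-14, r) = 1/4 = ¼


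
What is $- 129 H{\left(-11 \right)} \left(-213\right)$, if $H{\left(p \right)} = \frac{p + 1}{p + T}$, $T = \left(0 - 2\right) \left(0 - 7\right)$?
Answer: $-91590$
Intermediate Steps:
$T = 14$ ($T = \left(-2\right) \left(-7\right) = 14$)
$H{\left(p \right)} = \frac{1 + p}{14 + p}$ ($H{\left(p \right)} = \frac{p + 1}{p + 14} = \frac{1 + p}{14 + p}$)
$- 129 H{\left(-11 \right)} \left(-213\right) = - 129 \frac{1 - 11}{14 - 11} \left(-213\right) = - 129 \cdot \frac{1}{3} \left(-10\right) \left(-213\right) = \left(-129\right) \left(- \frac{10}{3}\right) \left(-213\right) = 430 \left(-213\right) = -91590$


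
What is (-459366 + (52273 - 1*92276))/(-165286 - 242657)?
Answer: 499369/407943 ≈ 1.2241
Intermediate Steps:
(-459366 + (52273 - 1*92276))/(-165286 - 242657) = (-459366 + (52273 - 92276))/(-407943) = (-459366 - 40003)*(-1/407943) = -499369*(-1/407943) = 499369/407943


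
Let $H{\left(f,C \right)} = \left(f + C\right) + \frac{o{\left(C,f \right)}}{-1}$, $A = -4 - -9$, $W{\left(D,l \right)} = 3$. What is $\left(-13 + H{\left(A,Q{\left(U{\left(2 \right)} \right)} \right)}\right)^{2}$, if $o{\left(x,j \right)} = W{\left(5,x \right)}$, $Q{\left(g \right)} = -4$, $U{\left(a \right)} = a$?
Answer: $225$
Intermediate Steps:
$o{\left(x,j \right)} = 3$
$A = 5$ ($A = -4 + 9 = 5$)
$H{\left(f,C \right)} = -3 + C + f$ ($H{\left(f,C \right)} = \left(f + C\right) + \frac{3}{-1} = \left(C + f\right) + 3 \left(-1\right) = \left(C + f\right) - 3 = -3 + C + f$)
$\left(-13 + H{\left(A,Q{\left(U{\left(2 \right)} \right)} \right)}\right)^{2} = \left(-13 - 2\right)^{2} = \left(-15\right)^{2} = 225$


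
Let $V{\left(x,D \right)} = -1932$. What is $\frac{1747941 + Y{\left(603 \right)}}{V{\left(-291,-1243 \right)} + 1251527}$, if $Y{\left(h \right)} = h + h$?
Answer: $\frac{1749147}{1249595} \approx 1.3998$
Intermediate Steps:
$Y{\left(h \right)} = 2 h$
$\frac{1747941 + Y{\left(603 \right)}}{V{\left(-291,-1243 \right)} + 1251527} = \frac{1747941 + 2 \cdot 603}{-1932 + 1251527} = \frac{1747941 + 1206}{1249595} = 1749147 \cdot \frac{1}{1249595} = \frac{1749147}{1249595}$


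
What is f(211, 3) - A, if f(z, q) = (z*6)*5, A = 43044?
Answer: -36714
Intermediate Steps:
f(z, q) = 30*z (f(z, q) = (6*z)*5 = 30*z)
f(211, 3) - A = 30*211 - 1*43044 = 6330 - 43044 = -36714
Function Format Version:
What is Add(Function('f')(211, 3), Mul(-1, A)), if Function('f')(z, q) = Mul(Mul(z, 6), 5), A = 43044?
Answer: -36714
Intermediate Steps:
Function('f')(z, q) = Mul(30, z) (Function('f')(z, q) = Mul(Mul(6, z), 5) = Mul(30, z))
Add(Function('f')(211, 3), Mul(-1, A)) = Add(Mul(30, 211), Mul(-1, 43044)) = Add(6330, -43044) = -36714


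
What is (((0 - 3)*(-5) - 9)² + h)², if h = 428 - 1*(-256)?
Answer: 518400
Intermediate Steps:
h = 684 (h = 428 + 256 = 684)
(((0 - 3)*(-5) - 9)² + h)² = (((0 - 3)*(-5) - 9)² + 684)² = ((-3*(-5) - 9)² + 684)² = ((15 - 9)² + 684)² = (6² + 684)² = (36 + 684)² = 720² = 518400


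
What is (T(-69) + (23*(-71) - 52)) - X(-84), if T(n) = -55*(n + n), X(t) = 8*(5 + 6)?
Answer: 5817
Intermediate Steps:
X(t) = 88 (X(t) = 8*11 = 88)
T(n) = -110*n (T(n) = -55*2*n = -110*n)
(T(-69) + (23*(-71) - 52)) - X(-84) = (-110*(-69) + (23*(-71) - 52)) - 1*88 = (7590 + (-1633 - 52)) - 88 = (7590 - 1685) - 88 = 5905 - 88 = 5817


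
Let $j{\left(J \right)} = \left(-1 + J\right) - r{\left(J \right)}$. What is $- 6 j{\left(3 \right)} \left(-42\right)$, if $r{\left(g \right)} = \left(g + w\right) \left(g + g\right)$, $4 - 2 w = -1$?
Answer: $-7812$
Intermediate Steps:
$w = \frac{5}{2}$ ($w = 2 - - \frac{1}{2} = 2 + \frac{1}{2} = \frac{5}{2} \approx 2.5$)
$r{\left(g \right)} = 2 g \left(\frac{5}{2} + g\right)$ ($r{\left(g \right)} = \left(g + \frac{5}{2}\right) \left(g + g\right) = \left(\frac{5}{2} + g\right) 2 g = 2 g \left(\frac{5}{2} + g\right)$)
$j{\left(J \right)} = -1 + J - J \left(5 + 2 J\right)$ ($j{\left(J \right)} = \left(-1 + J\right) - J \left(5 + 2 J\right) = -1 + J - J \left(5 + 2 J\right)$)
$- 6 j{\left(3 \right)} \left(-42\right) = - 6 \left(-1 + 3 - 3 \left(5 + 2 \cdot 3\right)\right) \left(-42\right) = - 6 \left(-1 + 3 - 3 \left(5 + 6\right)\right) \left(-42\right) = - 6 \left(-1 + 3 - 3 \cdot 11\right) \left(-42\right) = - 6 \left(-1 + 3 - 33\right) \left(-42\right) = \left(-6\right) \left(-31\right) \left(-42\right) = 186 \left(-42\right) = -7812$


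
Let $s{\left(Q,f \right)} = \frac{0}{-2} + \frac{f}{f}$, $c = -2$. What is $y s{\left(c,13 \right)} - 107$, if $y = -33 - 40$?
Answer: $-180$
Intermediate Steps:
$s{\left(Q,f \right)} = 1$ ($s{\left(Q,f \right)} = 0 \left(- \frac{1}{2}\right) + 1 = 0 + 1 = 1$)
$y = -73$
$y s{\left(c,13 \right)} - 107 = \left(-73\right) 1 - 107 = -73 - 107 = -180$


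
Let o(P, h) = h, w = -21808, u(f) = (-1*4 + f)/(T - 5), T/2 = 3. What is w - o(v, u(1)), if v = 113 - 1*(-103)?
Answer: -21805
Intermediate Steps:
T = 6 (T = 2*3 = 6)
u(f) = -4 + f (u(f) = (-1*4 + f)/(6 - 5) = (-4 + f)/1 = (-4 + f)*1 = -4 + f)
v = 216 (v = 113 + 103 = 216)
w - o(v, u(1)) = -21808 - (-4 + 1) = -21808 - 1*(-3) = -21808 + 3 = -21805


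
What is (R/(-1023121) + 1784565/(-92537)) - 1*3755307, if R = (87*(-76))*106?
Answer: -355541264323199040/94676547977 ≈ -3.7553e+6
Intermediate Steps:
R = -700872 (R = -6612*106 = -700872)
(R/(-1023121) + 1784565/(-92537)) - 1*3755307 = (-700872/(-1023121) + 1784565/(-92537)) - 1*3755307 = (-700872*(-1/1023121) + 1784565*(-1/92537)) - 3755307 = (700872/1023121 - 1784565/92537) - 3755307 = -1760969335101/94676547977 - 3755307 = -355541264323199040/94676547977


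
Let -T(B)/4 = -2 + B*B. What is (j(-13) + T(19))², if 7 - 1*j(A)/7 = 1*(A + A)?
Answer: 1452025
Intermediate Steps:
T(B) = 8 - 4*B² (T(B) = -4*(-2 + B*B) = -4*(-2 + B²) = 8 - 4*B²)
j(A) = 49 - 14*A (j(A) = 49 - 7*(A + A) = 49 - 7*2*A = 49 - 14*A)
(j(-13) + T(19))² = ((49 - 14*(-13)) + (8 - 4*19²))² = ((49 + 182) + (8 - 4*361))² = (231 + (8 - 1444))² = (231 - 1436)² = (-1205)² = 1452025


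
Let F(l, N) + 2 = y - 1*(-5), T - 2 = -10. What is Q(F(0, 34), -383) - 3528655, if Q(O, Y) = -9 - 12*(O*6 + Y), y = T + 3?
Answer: -3523924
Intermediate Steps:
T = -8 (T = 2 - 10 = -8)
y = -5 (y = -8 + 3 = -5)
F(l, N) = -2 (F(l, N) = -2 + (-5 - 1*(-5)) = -2 + (-5 + 5) = -2 + 0 = -2)
Q(O, Y) = -9 - 72*O - 12*Y (Q(O, Y) = -9 - 12*(6*O + Y) = -9 - 12*(Y + 6*O) = -9 + (-72*O - 12*Y) = -9 - 72*O - 12*Y)
Q(F(0, 34), -383) - 3528655 = (-9 - 72*(-2) - 12*(-383)) - 3528655 = (-9 + 144 + 4596) - 3528655 = 4731 - 3528655 = -3523924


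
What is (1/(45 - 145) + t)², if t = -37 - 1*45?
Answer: 67256401/10000 ≈ 6725.6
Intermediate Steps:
t = -82 (t = -37 - 45 = -82)
(1/(45 - 145) + t)² = (1/(45 - 145) - 82)² = (1/(-100) - 82)² = (-1/100 - 82)² = (-8201/100)² = 67256401/10000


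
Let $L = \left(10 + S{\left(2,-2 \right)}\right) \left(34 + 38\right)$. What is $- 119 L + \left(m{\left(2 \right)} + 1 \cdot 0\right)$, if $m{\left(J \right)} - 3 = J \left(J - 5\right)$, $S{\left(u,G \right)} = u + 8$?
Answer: $-171363$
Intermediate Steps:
$S{\left(u,G \right)} = 8 + u$
$m{\left(J \right)} = 3 + J \left(-5 + J\right)$ ($m{\left(J \right)} = 3 + J \left(J - 5\right) = 3 + J \left(-5 + J\right)$)
$L = 1440$ ($L = \left(10 + \left(8 + 2\right)\right) \left(34 + 38\right) = \left(10 + 10\right) 72 = 20 \cdot 72 = 1440$)
$- 119 L + \left(m{\left(2 \right)} + 1 \cdot 0\right) = \left(-119\right) 1440 + \left(\left(3 + 2^{2} - 10\right) + 1 \cdot 0\right) = -171360 + \left(\left(3 + 4 - 10\right) + 0\right) = -171360 + \left(-3 + 0\right) = -171360 - 3 = -171363$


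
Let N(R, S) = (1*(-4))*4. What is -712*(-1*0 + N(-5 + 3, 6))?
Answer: 11392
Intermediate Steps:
N(R, S) = -16 (N(R, S) = -4*4 = -16)
-712*(-1*0 + N(-5 + 3, 6)) = -712*(-1*0 - 16) = -712*(0 - 16) = -712*(-16) = 11392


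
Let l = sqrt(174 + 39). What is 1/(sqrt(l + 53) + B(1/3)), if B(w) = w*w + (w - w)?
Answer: 1/(1/9 + sqrt(53 + sqrt(213))) ≈ 0.12001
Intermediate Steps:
B(w) = w**2 (B(w) = w**2 + 0 = w**2)
l = sqrt(213) ≈ 14.595
1/(sqrt(l + 53) + B(1/3)) = 1/(sqrt(sqrt(213) + 53) + (1/3)**2) = 1/(sqrt(53 + sqrt(213)) + (1/3)**2) = 1/(sqrt(53 + sqrt(213)) + 1/9) = 1/(1/9 + sqrt(53 + sqrt(213)))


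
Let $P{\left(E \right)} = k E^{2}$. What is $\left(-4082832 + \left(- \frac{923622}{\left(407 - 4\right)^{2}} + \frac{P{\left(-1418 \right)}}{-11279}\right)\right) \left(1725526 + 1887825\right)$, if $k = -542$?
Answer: $- \frac{26384660442464002948318}{1831811111} \approx -1.4404 \cdot 10^{13}$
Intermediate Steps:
$P{\left(E \right)} = - 542 E^{2}$
$\left(-4082832 + \left(- \frac{923622}{\left(407 - 4\right)^{2}} + \frac{P{\left(-1418 \right)}}{-11279}\right)\right) \left(1725526 + 1887825\right) = \left(-4082832 + \left(- \frac{923622}{\left(407 - 4\right)^{2}} + \frac{\left(-542\right) \left(-1418\right)^{2}}{-11279}\right)\right) \left(1725526 + 1887825\right) = \left(-4082832 + \left(- \frac{923622}{403^{2}} + \left(-542\right) 2010724 \left(- \frac{1}{11279}\right)\right)\right) 3613351 = \left(-4082832 - \left(- \frac{1089812408}{11279} + \frac{923622}{162409}\right)\right) 3613351 = \left(-4082832 + \left(\left(-923622\right) \frac{1}{162409} + \frac{1089812408}{11279}\right)\right) 3613351 = \left(-4082832 + \left(- \frac{923622}{162409} + \frac{1089812408}{11279}\right)\right) 3613351 = \left(-4082832 + \frac{176984925838334}{1831811111}\right) 3613351 = \left(- \frac{7301992096108018}{1831811111}\right) 3613351 = - \frac{26384660442464002948318}{1831811111}$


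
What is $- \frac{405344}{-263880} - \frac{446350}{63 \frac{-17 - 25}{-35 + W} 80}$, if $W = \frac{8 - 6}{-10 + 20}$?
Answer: $- \frac{309648113}{4310040} \approx -71.843$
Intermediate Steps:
$W = \frac{1}{5}$ ($W = \frac{2}{10} = 2 \cdot \frac{1}{10} = \frac{1}{5} \approx 0.2$)
$- \frac{405344}{-263880} - \frac{446350}{63 \frac{-17 - 25}{-35 + W} 80} = - \frac{405344}{-263880} - \frac{446350}{63 \frac{-17 - 25}{-35 + \frac{1}{5}} \cdot 80} = \left(-405344\right) \left(- \frac{1}{263880}\right) - \frac{446350}{63 \left(- \frac{42}{- \frac{174}{5}}\right) 80} = \frac{50668}{32985} - \frac{446350}{63 \left(\left(-42\right) \left(- \frac{5}{174}\right)\right) 80} = \frac{50668}{32985} - \frac{446350}{63 \cdot \frac{35}{29} \cdot 80} = \frac{50668}{32985} - \frac{446350}{\frac{2205}{29} \cdot 80} = \frac{50668}{32985} - \frac{446350}{\frac{176400}{29}} = \frac{50668}{32985} - \frac{258883}{3528} = - \frac{309648113}{4310040}$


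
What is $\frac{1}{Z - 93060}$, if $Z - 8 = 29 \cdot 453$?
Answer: $- \frac{1}{79915} \approx -1.2513 \cdot 10^{-5}$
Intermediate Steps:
$Z = 13145$ ($Z = 8 + 29 \cdot 453 = 8 + 13137 = 13145$)
$\frac{1}{Z - 93060} = \frac{1}{13145 - 93060} = \frac{1}{-79915} = - \frac{1}{79915}$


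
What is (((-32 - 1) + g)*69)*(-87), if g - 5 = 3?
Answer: 150075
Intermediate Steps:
g = 8 (g = 5 + 3 = 8)
(((-32 - 1) + g)*69)*(-87) = (((-32 - 1) + 8)*69)*(-87) = ((-33 + 8)*69)*(-87) = -25*69*(-87) = -1725*(-87) = 150075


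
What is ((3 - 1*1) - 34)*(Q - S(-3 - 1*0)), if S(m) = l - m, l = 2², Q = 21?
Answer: -448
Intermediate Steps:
l = 4
S(m) = 4 - m
((3 - 1*1) - 34)*(Q - S(-3 - 1*0)) = ((3 - 1*1) - 34)*(21 - (4 - (-3 - 1*0))) = ((3 - 1) - 34)*(21 - (4 - (-3 + 0))) = (2 - 34)*(21 - (4 - 1*(-3))) = -32*(21 - (4 + 3)) = -32*(21 - 1*7) = -32*(21 - 7) = -32*14 = -448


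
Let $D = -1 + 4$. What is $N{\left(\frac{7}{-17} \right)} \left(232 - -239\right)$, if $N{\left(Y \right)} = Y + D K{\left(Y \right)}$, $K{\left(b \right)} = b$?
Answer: $- \frac{13188}{17} \approx -775.76$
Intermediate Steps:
$D = 3$
$N{\left(Y \right)} = 4 Y$ ($N{\left(Y \right)} = Y + 3 Y = 4 Y$)
$N{\left(\frac{7}{-17} \right)} \left(232 - -239\right) = 4 \frac{7}{-17} \left(232 - -239\right) = 4 \cdot 7 \left(- \frac{1}{17}\right) \left(232 + 239\right) = 4 \left(- \frac{7}{17}\right) 471 = \left(- \frac{28}{17}\right) 471 = - \frac{13188}{17}$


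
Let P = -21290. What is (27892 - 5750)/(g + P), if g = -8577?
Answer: -22142/29867 ≈ -0.74135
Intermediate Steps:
(27892 - 5750)/(g + P) = (27892 - 5750)/(-8577 - 21290) = 22142/(-29867) = 22142*(-1/29867) = -22142/29867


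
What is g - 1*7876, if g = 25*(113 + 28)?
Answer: -4351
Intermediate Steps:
g = 3525 (g = 25*141 = 3525)
g - 1*7876 = 3525 - 1*7876 = 3525 - 7876 = -4351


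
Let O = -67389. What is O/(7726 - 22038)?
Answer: 67389/14312 ≈ 4.7086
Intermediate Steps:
O/(7726 - 22038) = -67389/(7726 - 22038) = -67389/(-14312) = -67389*(-1/14312) = 67389/14312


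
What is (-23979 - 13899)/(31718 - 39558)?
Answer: 18939/3920 ≈ 4.8314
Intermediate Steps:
(-23979 - 13899)/(31718 - 39558) = -37878/(-7840) = -37878*(-1/7840) = 18939/3920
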